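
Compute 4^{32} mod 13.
3

Using successive squaring:
Binary expansion of 32: 100000
Powers of 4 mod 13 (each is the square of the previous):
  4^1 ≡ 4 (mod 13)
  4^2 ≡ 4² = 16 ≡ 3 (mod 13)
  4^4 ≡ 3² = 9 ≡ 9 (mod 13)
  4^8 ≡ 9² = 81 ≡ 3 (mod 13)
  4^16 ≡ 3² = 9 ≡ 9 (mod 13)
  4^32 ≡ 9² = 81 ≡ 3 (mod 13)
32 is a power of 2, so 4^32 is the last square: ≡ 3 (mod 13)
Result: 4^32 ≡ 3 (mod 13)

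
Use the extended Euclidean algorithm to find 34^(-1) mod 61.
Extended GCD: 34(9) + 61(-5) = 1. So 34^(-1) ≡ 9 ≡ 9 (mod 61). Verify: 34 × 9 = 306 ≡ 1 (mod 61)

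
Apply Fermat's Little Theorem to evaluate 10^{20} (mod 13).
9

By Fermat's Little Theorem, a^(p-1) ≡ 1 (mod p) for prime p and gcd(a, p) = 1
Here p = 13, so 10^12 ≡ 1 (mod 13)
We can reduce the exponent: 20 mod 12 = 8
So 10^20 ≡ 10^8 (mod 13)
Computing: 10^8 mod 13 = 9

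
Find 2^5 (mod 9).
5 = 4 + 1 (binary 101). Repeated squaring mod 9: 2^1 ≡ 2; 2^2 ≡ 2² = 4 ≡ 4; 2^4 ≡ 4² = 16 ≡ 7. Multiply: 2^5 = 2^4 × 2^1 ≡ 7 × 2 (mod 9): 7 × 2 = 14 ≡ 5. So 2^5 ≡ 5 (mod 9).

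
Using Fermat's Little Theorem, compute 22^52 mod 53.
By Fermat's Little Theorem, 22^{52} ≡ 1 (mod 53) since 53 is prime and gcd(22, 53) = 1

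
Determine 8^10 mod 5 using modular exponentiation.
8 ≡ 3 (mod 5). 10 = 8 + 2 (binary 1010). Repeated squaring mod 5: 3^1 ≡ 3; 3^2 ≡ 3² = 9 ≡ 4; 3^4 ≡ 4² = 16 ≡ 1; 3^8 ≡ 1² = 1 ≡ 1. Multiply: 8^10 ≡ 3^8 × 3^2 ≡ 1 × 4 (mod 5): 1 × 4 = 4 ≡ 4. So 8^10 ≡ 4 (mod 5).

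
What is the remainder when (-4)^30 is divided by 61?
Using repeated squaring. (-4) ≡ 57 (mod 61). 30 = 16 + 8 + 4 + 2 (binary 11110). Repeated squaring mod 61: 57^1 ≡ 57; 57^2 ≡ 57² = 3249 ≡ 16; 57^4 ≡ 16² = 256 ≡ 12; 57^8 ≡ 12² = 144 ≡ 22; 57^16 ≡ 22² = 484 ≡ 57. Multiply: (-4)^30 ≡ 57^16 × 57^8 × 57^4 × 57^2 ≡ 57 × 22 × 12 × 16 (mod 61): 57 × 22 = 1254 ≡ 34; 34 × 12 = 408 ≡ 42; 42 × 16 = 672 ≡ 1. So (-4)^30 ≡ 1 (mod 61).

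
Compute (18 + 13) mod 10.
1

(18 + 13) = 31
31 mod 10 = 1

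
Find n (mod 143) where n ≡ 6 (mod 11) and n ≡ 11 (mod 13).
M = 11 × 13 = 143. M₁ = 13, y₁ ≡ 6 (mod 11). M₂ = 11, y₂ ≡ 6 (mod 13). n = 6×13×6 + 11×11×6 ≡ 50 (mod 143)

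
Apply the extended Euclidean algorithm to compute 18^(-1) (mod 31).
Extended GCD: 18(-12) + 31(7) = 1. So 18^(-1) ≡ 19 ≡ 19 (mod 31). Verify: 18 × 19 = 342 ≡ 1 (mod 31)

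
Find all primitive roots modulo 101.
Primitive roots mod 101: {2, 3, 7, 8, 11, 12, 15, 18, 26, 27, 28, 29, 34, 35, 38, 40, 42, 46, 48, 50, 51, 53, 55, 59, 61, 63, 66, 67, 72, 73, 74, 75, 83, 86, 89, 90, 93, 94, 98, 99}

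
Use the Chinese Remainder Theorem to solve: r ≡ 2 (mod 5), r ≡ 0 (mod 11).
M = 5 × 11 = 55. M₁ = 11, y₁ ≡ 1 (mod 5). M₂ = 5, y₂ ≡ 9 (mod 11). r = 2×11×1 + 0×5×9 ≡ 22 (mod 55)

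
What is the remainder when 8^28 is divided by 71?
Using repeated squaring. 28 = 16 + 8 + 4 (binary 11100). Repeated squaring mod 71: 8^1 ≡ 8; 8^2 ≡ 8² = 64 ≡ 64; 8^4 ≡ 64² = 4096 ≡ 49; 8^8 ≡ 49² = 2401 ≡ 58; 8^16 ≡ 58² = 3364 ≡ 27. Multiply: 8^28 = 8^16 × 8^8 × 8^4 ≡ 27 × 58 × 49 (mod 71): 27 × 58 = 1566 ≡ 4; 4 × 49 = 196 ≡ 54. So 8^28 ≡ 54 (mod 71).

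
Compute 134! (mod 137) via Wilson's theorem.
(136)! = (134)! × (135) × (136) ≡ -1 (mod 137). So (134)! ≡ -1 × [(136)(135)]^(-1) ≡ 68 (mod 137)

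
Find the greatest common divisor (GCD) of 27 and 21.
3

Using the Euclidean algorithm:
27 = 1 × 21 + 6
21 = 3 × 6 + 3
6 = 2 × 3 + 0

GCD(27, 21) = 3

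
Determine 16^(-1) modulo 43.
16^(-1) ≡ 35 (mod 43). Verification: 16 × 35 = 560 ≡ 1 (mod 43)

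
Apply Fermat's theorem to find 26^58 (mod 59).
By Fermat's Little Theorem, 26^{58} ≡ 1 (mod 59) since 59 is prime and gcd(26, 59) = 1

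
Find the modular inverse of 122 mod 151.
122^(-1) ≡ 26 (mod 151). Verification: 122 × 26 = 3172 ≡ 1 (mod 151)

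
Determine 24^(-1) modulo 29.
24^(-1) ≡ 23 (mod 29). Verification: 24 × 23 = 552 ≡ 1 (mod 29)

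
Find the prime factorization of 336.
2^4 × 3 × 7

Divide by primes starting from smallest:
336 ÷ 2 = 168
168 ÷ 2 = 84
84 ÷ 2 = 42
42 ÷ 2 = 21
21 ÷ 3 = 7
7 ÷ 7 = 1

336 = 2^4 × 3 × 7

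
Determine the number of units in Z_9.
6

Prime factorization: 9 = 3^2
Using the formula φ(n) = n × Π(1 - 1/p) for each prime factor p:
φ(9) = 9 × (1 - 1/3)
φ(9) = 6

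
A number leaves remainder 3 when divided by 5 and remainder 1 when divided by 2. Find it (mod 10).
M = 5 × 2 = 10. M₁ = 2, y₁ ≡ 3 (mod 5). M₂ = 5, y₂ ≡ 1 (mod 2). y = 3×2×3 + 1×5×1 ≡ 3 (mod 10)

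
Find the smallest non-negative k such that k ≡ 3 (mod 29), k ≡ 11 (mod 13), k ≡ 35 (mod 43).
11516

Using the Chinese Remainder Theorem:
M = product of moduli = 16211
For equation 1: M_1 = 559, 559 ≡ 8 (mod 29), inverse of 559 mod 29 is 11 (check: 8 × 11 = 88 ≡ 1 (mod 29))
For equation 2: M_2 = 1247, 1247 ≡ 12 (mod 13), inverse of 1247 mod 13 is 12 (check: 12 × 12 = 144 ≡ 1 (mod 13))
For equation 3: M_3 = 377, 377 ≡ 33 (mod 43), inverse of 377 mod 43 is 30 (check: 33 × 30 = 990 ≡ 1 (mod 43))
Combine: k ≡ Σ r_i×M_i×(M_i⁻¹ mod m_i) = 3×559×11 + 11×1247×12 + 35×377×30 = 18447 + 164604 + 395850 = 578901
578901 mod 16211 = 11516
k ≡ 11516 (mod 16211)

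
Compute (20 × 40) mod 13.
7

(20 × 40) = 800
800 mod 13 = 7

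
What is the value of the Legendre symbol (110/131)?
(110/131) = 110^{65} mod 131 = -1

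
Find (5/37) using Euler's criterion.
(5/37) = 5^{18} mod 37 = -1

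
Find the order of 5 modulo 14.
Powers of 5 mod 14: 5^1≡5, 5^2≡11, 5^3≡13, 5^4≡9, 5^5≡3, 5^6≡1. Order = 6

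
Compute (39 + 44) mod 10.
3

(39 + 44) = 83
83 mod 10 = 3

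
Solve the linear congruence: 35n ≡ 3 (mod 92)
29

Since gcd(35, 92) = 1 divides 3, a solution exists.
Multiply both sides by the inverse of 35 mod 92:
  35^(-1) mod 92 = 71
  x ≡ 71 × 3 ≡ 213 ≡ 29 (mod 92)
Verification: 35 × 29 = 1015 = 11 × 92 + 3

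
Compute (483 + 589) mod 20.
12

(483 + 589) = 1072
1072 mod 20 = 12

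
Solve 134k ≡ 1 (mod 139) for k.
134^(-1) ≡ 111 (mod 139). Verification: 134 × 111 = 14874 ≡ 1 (mod 139)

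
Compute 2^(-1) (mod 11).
2^(-1) ≡ 6 (mod 11). Verification: 2 × 6 = 12 ≡ 1 (mod 11)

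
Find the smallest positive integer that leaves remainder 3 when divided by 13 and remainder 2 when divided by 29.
M = 13 × 29 = 377. M₁ = 29, y₁ ≡ 9 (mod 13). M₂ = 13, y₂ ≡ 9 (mod 29). z = 3×29×9 + 2×13×9 ≡ 263 (mod 377). The smallest positive such number is 263.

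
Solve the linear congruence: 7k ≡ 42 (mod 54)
6

Since gcd(7, 54) = 1 divides 42, a solution exists.
Multiply both sides by the inverse of 7 mod 54:
  7^(-1) mod 54 = 31
  x ≡ 31 × 42 ≡ 1302 ≡ 6 (mod 54)
Verification: 7 × 6 = 42 = 0 × 54 + 42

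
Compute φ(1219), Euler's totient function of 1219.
1144

Prime factorization: 1219 = 23 × 53
Using the formula φ(n) = n × Π(1 - 1/p) for each prime factor p:
φ(1219) = 1219 × (1 - 1/23) × (1 - 1/53)
φ(1219) = 1144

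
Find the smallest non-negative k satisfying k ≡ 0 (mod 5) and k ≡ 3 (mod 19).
M = 5 × 19 = 95. M₁ = 19, y₁ ≡ 4 (mod 5). M₂ = 5, y₂ ≡ 4 (mod 19). k = 0×19×4 + 3×5×4 ≡ 60 (mod 95)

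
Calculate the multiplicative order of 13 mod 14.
Powers of 13 mod 14: 13^1≡13, 13^2≡1. Order = 2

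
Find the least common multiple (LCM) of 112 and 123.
13776

First find GCD(112, 123) using the Euclidean algorithm:
112 = 0 × 123 + 112
123 = 1 × 112 + 11
112 = 10 × 11 + 2
11 = 5 × 2 + 1
2 = 2 × 1 + 0
GCD(112, 123) = 1

LCM formula: LCM(a, b) = (a × b) / GCD(a, b)
LCM(112, 123) = (112 × 123) / 1
LCM(112, 123) = 13776 / 1
LCM(112, 123) = 13776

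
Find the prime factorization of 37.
37

Divide by primes starting from smallest:
37 ÷ 37 = 1

37 = 37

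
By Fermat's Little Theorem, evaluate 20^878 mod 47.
By Fermat: 20^{46} ≡ 1 (mod 47). 878 ≡ 4 (mod 46). So 20^{878} ≡ 20^{4} ≡ 12 (mod 47)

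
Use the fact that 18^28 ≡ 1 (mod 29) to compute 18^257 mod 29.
By Fermat: 18^{28} ≡ 1 (mod 29). 257 ≡ 5 (mod 28). So 18^{257} ≡ 18^{5} ≡ 15 (mod 29)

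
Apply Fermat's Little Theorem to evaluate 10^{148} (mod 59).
3

By Fermat's Little Theorem, a^(p-1) ≡ 1 (mod p) for prime p and gcd(a, p) = 1
Here p = 59, so 10^58 ≡ 1 (mod 59)
We can reduce the exponent: 148 mod 58 = 32
So 10^148 ≡ 10^32 (mod 59)
Computing: 10^32 mod 59 = 3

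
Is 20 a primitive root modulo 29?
p - 1 = 28 has prime divisors 2, 7. Check 20^(28/q) mod 29 for each: 20^(28/2) = 20^14 ≡ 1, 20^(28/7) = 20^4 ≡ 7 (mod 29). Since 20^14 ≡ 1 (mod 29), the order of 20 divides 14 (in fact the order is 7) ≠ 28, so it is not a primitive root.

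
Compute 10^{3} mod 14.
6

Using successive squaring:
Binary expansion of 3: 11
Powers of 10 mod 14 (each is the square of the previous):
  10^1 ≡ 10 (mod 14)
  10^2 ≡ 10² = 100 ≡ 2 (mod 14)
3 = 2 + 1, so 10^3 = 10^2 × 10^1 ≡ 2 × 10 (mod 14)
Multiplying step by step:
  2 × 10 = 20 ≡ 6 (mod 14)
Result: 10^3 ≡ 6 (mod 14)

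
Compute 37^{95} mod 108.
73

Using successive squaring:
Binary expansion of 95: 1011111
Powers of 37 mod 108 (each is the square of the previous):
  37^1 ≡ 37 (mod 108)
  37^2 ≡ 37² = 1369 ≡ 73 (mod 108)
  37^4 ≡ 73² = 5329 ≡ 37 (mod 108)
  37^8 ≡ 37² = 1369 ≡ 73 (mod 108)
  37^16 ≡ 73² = 5329 ≡ 37 (mod 108)
  37^32 ≡ 37² = 1369 ≡ 73 (mod 108)
  37^64 ≡ 73² = 5329 ≡ 37 (mod 108)
95 = 64 + 16 + 8 + 4 + 2 + 1, so 37^95 = 37^64 × 37^16 × 37^8 × 37^4 × 37^2 × 37^1 ≡ 37 × 37 × 73 × 37 × 73 × 37 (mod 108)
Multiplying step by step:
  37 × 37 = 1369 ≡ 73 (mod 108)
  73 × 73 = 5329 ≡ 37 (mod 108)
  37 × 37 = 1369 ≡ 73 (mod 108)
  73 × 73 = 5329 ≡ 37 (mod 108)
  37 × 37 = 1369 ≡ 73 (mod 108)
Result: 37^95 ≡ 73 (mod 108)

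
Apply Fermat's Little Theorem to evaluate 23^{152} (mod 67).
33

By Fermat's Little Theorem, a^(p-1) ≡ 1 (mod p) for prime p and gcd(a, p) = 1
Here p = 67, so 23^66 ≡ 1 (mod 67)
We can reduce the exponent: 152 mod 66 = 20
So 23^152 ≡ 23^20 (mod 67)
Computing: 23^20 mod 67 = 33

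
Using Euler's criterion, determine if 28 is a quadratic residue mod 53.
By Euler's criterion: 28^{26} ≡ 1 (mod 53). Since this equals 1, 28 is a QR.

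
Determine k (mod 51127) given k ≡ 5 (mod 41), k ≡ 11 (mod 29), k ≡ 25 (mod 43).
13699

Using the Chinese Remainder Theorem:
M = product of moduli = 51127
For equation 1: M_1 = 1247, 1247 ≡ 17 (mod 41), inverse of 1247 mod 41 is 29 (check: 17 × 29 = 493 ≡ 1 (mod 41))
For equation 2: M_2 = 1763, 1763 ≡ 23 (mod 29), inverse of 1763 mod 29 is 24 (check: 23 × 24 = 552 ≡ 1 (mod 29))
For equation 3: M_3 = 1189, 1189 ≡ 28 (mod 43), inverse of 1189 mod 43 is 20 (check: 28 × 20 = 560 ≡ 1 (mod 43))
Combine: k ≡ Σ r_i×M_i×(M_i⁻¹ mod m_i) = 5×1247×29 + 11×1763×24 + 25×1189×20 = 180815 + 465432 + 594500 = 1240747
1240747 mod 51127 = 13699
k ≡ 13699 (mod 51127)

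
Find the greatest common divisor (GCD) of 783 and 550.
1

Using the Euclidean algorithm:
783 = 1 × 550 + 233
550 = 2 × 233 + 84
233 = 2 × 84 + 65
84 = 1 × 65 + 19
65 = 3 × 19 + 8
19 = 2 × 8 + 3
8 = 2 × 3 + 2
3 = 1 × 2 + 1
2 = 2 × 1 + 0

GCD(783, 550) = 1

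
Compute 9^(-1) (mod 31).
9^(-1) ≡ 7 (mod 31). Verification: 9 × 7 = 63 ≡ 1 (mod 31)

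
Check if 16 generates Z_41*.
p - 1 = 40 has prime divisors 2, 5. Check 16^(40/q) mod 41 for each: 16^(40/2) = 16^20 ≡ 1, 16^(40/5) = 16^8 ≡ 37 (mod 41). Since 16^20 ≡ 1 (mod 41), the order of 16 divides 20 (in fact the order is 5) ≠ 40, so it is not a primitive root.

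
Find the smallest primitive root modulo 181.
p - 1 = 180 has prime divisors 2, 3, 5. h is a primitive root mod 181 iff h^(180/q) ≢ 1 (mod 181) for each such q.
h = 2: 2^90 ≡ 180, 2^60 ≡ 48, 2^36 ≡ 59 (mod 181); none is 1, so 2 has order 180 and is a primitive root.
The smallest primitive root mod 181 is g = 2.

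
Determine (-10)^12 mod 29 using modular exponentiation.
Using repeated squaring. (-10) ≡ 19 (mod 29). 12 = 8 + 4 (binary 1100). Repeated squaring mod 29: 19^1 ≡ 19; 19^2 ≡ 19² = 361 ≡ 13; 19^4 ≡ 13² = 169 ≡ 24; 19^8 ≡ 24² = 576 ≡ 25. Multiply: (-10)^12 ≡ 19^8 × 19^4 ≡ 25 × 24 (mod 29): 25 × 24 = 600 ≡ 20. So (-10)^12 ≡ 20 (mod 29).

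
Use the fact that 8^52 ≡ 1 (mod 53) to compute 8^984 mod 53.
By Fermat: 8^{52} ≡ 1 (mod 53). 984 ≡ 48 (mod 52). So 8^{984} ≡ 8^{48} ≡ 46 (mod 53)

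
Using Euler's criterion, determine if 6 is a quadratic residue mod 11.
By Euler's criterion: 6^{5} ≡ 10 (mod 11). Since this equals -1 (≡ 10), 6 is not a QR.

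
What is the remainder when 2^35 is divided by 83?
Using repeated squaring. 35 = 32 + 2 + 1 (binary 100011). Repeated squaring mod 83: 2^1 ≡ 2; 2^2 ≡ 2² = 4 ≡ 4; 2^4 ≡ 4² = 16 ≡ 16; 2^8 ≡ 16² = 256 ≡ 7; 2^16 ≡ 7² = 49 ≡ 49; 2^32 ≡ 49² = 2401 ≡ 77. Multiply: 2^35 = 2^32 × 2^2 × 2^1 ≡ 77 × 4 × 2 (mod 83): 77 × 4 = 308 ≡ 59; 59 × 2 = 118 ≡ 35. So 2^35 ≡ 35 (mod 83).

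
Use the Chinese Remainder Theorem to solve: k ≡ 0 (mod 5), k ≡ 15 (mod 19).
15

Using the Chinese Remainder Theorem:
M = product of moduli = 95
For equation 1: M_1 = 19, 19 ≡ 4 (mod 5), inverse of 19 mod 5 is 4 (check: 4 × 4 = 16 ≡ 1 (mod 5))
For equation 2: M_2 = 5, 5 ≡ 5 (mod 19), inverse of 5 mod 19 is 4 (check: 5 × 4 = 20 ≡ 1 (mod 19))
Combine: k ≡ Σ r_i×M_i×(M_i⁻¹ mod m_i) = 0×19×4 + 15×5×4 = 0 + 300 = 300
300 mod 95 = 15
k ≡ 15 (mod 95)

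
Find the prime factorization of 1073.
29 × 37

Divide by primes starting from smallest:
1073 ÷ 29 = 37
37 ÷ 37 = 1

1073 = 29 × 37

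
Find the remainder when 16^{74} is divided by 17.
By Fermat: 16^{16} ≡ 1 (mod 17). 74 = 4×16 + 10. So 16^{74} ≡ 16^{10} ≡ 1 (mod 17)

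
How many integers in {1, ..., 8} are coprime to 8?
4

Prime factorization: 8 = 2^3
Using the formula φ(n) = n × Π(1 - 1/p) for each prime factor p:
φ(8) = 8 × (1 - 1/2)
φ(8) = 4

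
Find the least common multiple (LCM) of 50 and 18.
450

First find GCD(50, 18) using the Euclidean algorithm:
50 = 2 × 18 + 14
18 = 1 × 14 + 4
14 = 3 × 4 + 2
4 = 2 × 2 + 0
GCD(50, 18) = 2

LCM formula: LCM(a, b) = (a × b) / GCD(a, b)
LCM(50, 18) = (50 × 18) / 2
LCM(50, 18) = 900 / 2
LCM(50, 18) = 450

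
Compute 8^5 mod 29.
5 = 4 + 1 (binary 101). Repeated squaring mod 29: 8^1 ≡ 8; 8^2 ≡ 8² = 64 ≡ 6; 8^4 ≡ 6² = 36 ≡ 7. Multiply: 8^5 = 8^4 × 8^1 ≡ 7 × 8 (mod 29): 7 × 8 = 56 ≡ 27. So 8^5 ≡ 27 (mod 29).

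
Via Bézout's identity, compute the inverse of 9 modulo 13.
Extended GCD: 9(3) + 13(-2) = 1. So 9^(-1) ≡ 3 ≡ 3 (mod 13). Verify: 9 × 3 = 27 ≡ 1 (mod 13)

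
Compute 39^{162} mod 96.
81

Using successive squaring:
Binary expansion of 162: 10100010
Powers of 39 mod 96 (each is the square of the previous):
  39^1 ≡ 39 (mod 96)
  39^2 ≡ 39² = 1521 ≡ 81 (mod 96)
  39^4 ≡ 81² = 6561 ≡ 33 (mod 96)
  39^8 ≡ 33² = 1089 ≡ 33 (mod 96)
  39^16 ≡ 33² = 1089 ≡ 33 (mod 96)
  39^32 ≡ 33² = 1089 ≡ 33 (mod 96)
  39^64 ≡ 33² = 1089 ≡ 33 (mod 96)
  39^128 ≡ 33² = 1089 ≡ 33 (mod 96)
162 = 128 + 32 + 2, so 39^162 = 39^128 × 39^32 × 39^2 ≡ 33 × 33 × 81 (mod 96)
Multiplying step by step:
  33 × 33 = 1089 ≡ 33 (mod 96)
  33 × 81 = 2673 ≡ 81 (mod 96)
Result: 39^162 ≡ 81 (mod 96)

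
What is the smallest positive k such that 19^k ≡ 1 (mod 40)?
Powers of 19 mod 40: 19^1≡19, 19^2≡1. Order = 2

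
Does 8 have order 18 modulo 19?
p - 1 = 18 has prime divisors 2, 3. Check 8^(18/q) mod 19 for each: 8^(18/2) = 8^9 ≡ 18, 8^(18/3) = 8^6 ≡ 1 (mod 19). Since 8^6 ≡ 1 (mod 19), the order of 8 divides 6 (in fact the order is 6) ≠ 18, so it is not a primitive root.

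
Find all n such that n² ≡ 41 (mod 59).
The square roots of 41 mod 59 are 49 and 10. Verify: 49² = 2401 ≡ 41 (mod 59)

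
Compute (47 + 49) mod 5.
1

(47 + 49) = 96
96 mod 5 = 1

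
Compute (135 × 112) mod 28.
0

(135 × 112) = 15120
15120 mod 28 = 0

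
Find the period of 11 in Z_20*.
Powers of 11 mod 20: 11^1≡11, 11^2≡1. Order = 2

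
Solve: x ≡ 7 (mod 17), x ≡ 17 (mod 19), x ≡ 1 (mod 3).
M = 17 × 19 × 3 = 969. M₁ = 57, y₁ ≡ 3 (mod 17). M₂ = 51, y₂ ≡ 3 (mod 19). M₃ = 323, y₃ ≡ 2 (mod 3). x = 7×57×3 + 17×51×3 + 1×323×2 ≡ 568 (mod 969)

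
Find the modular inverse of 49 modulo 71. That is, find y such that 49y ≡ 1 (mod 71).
29

Using Extended Euclidean Algorithm:
gcd(49, 71) = 1
Bezout coefficients: 49 × 29 + 71 × -20 = 1
So 49 × 29 ≡ 1 (mod 71)
The inverse is 29 mod 71 = 29
Verification: 49 × 29 = 1421 = 20 × 71 + 1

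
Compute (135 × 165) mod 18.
9

(135 × 165) = 22275
22275 mod 18 = 9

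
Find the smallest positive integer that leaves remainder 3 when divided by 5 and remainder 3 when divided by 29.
M = 5 × 29 = 145. M₁ = 29, y₁ ≡ 4 (mod 5). M₂ = 5, y₂ ≡ 6 (mod 29). n = 3×29×4 + 3×5×6 ≡ 3 (mod 145). The smallest positive such number is 3.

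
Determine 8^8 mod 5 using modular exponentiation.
8 ≡ 3 (mod 5). 8 = 8 (binary 1000). Repeated squaring mod 5: 3^1 ≡ 3; 3^2 ≡ 3² = 9 ≡ 4; 3^4 ≡ 4² = 16 ≡ 1; 3^8 ≡ 1² = 1 ≡ 1. So 8^8 ≡ 1 (mod 5).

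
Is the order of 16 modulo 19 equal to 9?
Yes, ord_19(16) = 9.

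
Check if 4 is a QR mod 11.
By Euler's criterion: 4^{5} ≡ 1 (mod 11). Since this equals 1, 4 is a QR.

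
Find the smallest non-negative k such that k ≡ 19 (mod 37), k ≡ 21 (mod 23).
389

Using the Chinese Remainder Theorem:
M = product of moduli = 851
For equation 1: M_1 = 23, 23 ≡ 23 (mod 37), inverse of 23 mod 37 is 29 (check: 23 × 29 = 667 ≡ 1 (mod 37))
For equation 2: M_2 = 37, 37 ≡ 14 (mod 23), inverse of 37 mod 23 is 5 (check: 14 × 5 = 70 ≡ 1 (mod 23))
Combine: k ≡ Σ r_i×M_i×(M_i⁻¹ mod m_i) = 19×23×29 + 21×37×5 = 12673 + 3885 = 16558
16558 mod 851 = 389
k ≡ 389 (mod 851)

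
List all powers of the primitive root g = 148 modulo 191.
g^1, g^2, ..., g^{190} mod 191: {148, 130, 140, 92, 55, 118, 83, 60, 94, 160, 187, 172, 53, 13, 14, 162, 101, 50, 142, 6, 124, 16, 76, 170, 139, 135, 116, 169, 182, 5, 167, 77, 127, 78, 84, 17, 33, 109, 88, 36, 171, 96, 74, 65, 70, 46, 123, 59, 137, 30, 47, 80, 189, 86, 122, 102, 7, 81, 146, 25, 71, 3, 62, 8, 38, 85, 165, 163, 58, 180, 91, 98, 179, 134, 159, 39, 42, 104, 112, 150, 44, 18, 181, 48, 37, 128, 35, 23, 157, 125, 164, 15, 119, 40, 190, 43, 61, 51, 99, 136, 73, 108, 131, 97, 31, 4, 19, 138, 178, 177, 29, 90, 141, 49, 185, 67, 175, 115, 21, 52, 56, 75, 22, 9, 186, 24, 114, 64, 113, 107, 174, 158, 82, 103, 155, 20, 95, 117, 126, 121, 145, 68, 132, 54, 161, 144, 111, 2, 105, 69, 89, 184, 110, 45, 166, 120, 188, 129, 183, 153, 106, 26, 28, 133, 11, 100, 93, 12, 57, 32, 152, 149, 87, 79, 41, 147, 173, 10, 143, 154, 63, 156, 168, 34, 66, 27, 176, 72, 151, 1}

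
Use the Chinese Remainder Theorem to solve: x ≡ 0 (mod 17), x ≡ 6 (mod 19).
272

Using the Chinese Remainder Theorem:
M = product of moduli = 323
For equation 1: M_1 = 19, 19 ≡ 2 (mod 17), inverse of 19 mod 17 is 9 (check: 2 × 9 = 18 ≡ 1 (mod 17))
For equation 2: M_2 = 17, 17 ≡ 17 (mod 19), inverse of 17 mod 19 is 9 (check: 17 × 9 = 153 ≡ 1 (mod 19))
Combine: x ≡ Σ r_i×M_i×(M_i⁻¹ mod m_i) = 0×19×9 + 6×17×9 = 0 + 918 = 918
918 mod 323 = 272
x ≡ 272 (mod 323)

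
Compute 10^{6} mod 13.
1

Using successive squaring:
Binary expansion of 6: 110
Powers of 10 mod 13 (each is the square of the previous):
  10^1 ≡ 10 (mod 13)
  10^2 ≡ 10² = 100 ≡ 9 (mod 13)
  10^4 ≡ 9² = 81 ≡ 3 (mod 13)
6 = 4 + 2, so 10^6 = 10^4 × 10^2 ≡ 3 × 9 (mod 13)
Multiplying step by step:
  3 × 9 = 27 ≡ 1 (mod 13)
Result: 10^6 ≡ 1 (mod 13)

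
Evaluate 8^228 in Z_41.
Using Fermat: 8^{40} ≡ 1 (mod 41). 228 ≡ 28 (mod 40). So 8^{228} ≡ 8^{28} ≡ 16 (mod 41)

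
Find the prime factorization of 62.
2 × 31

Divide by primes starting from smallest:
62 ÷ 2 = 31
31 ÷ 31 = 1

62 = 2 × 31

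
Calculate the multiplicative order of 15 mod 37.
Powers of 15 mod 37: 15^1≡15, 15^2≡3, 15^3≡8, 15^4≡9, 15^5≡24, 15^6≡27, 15^7≡35, 15^8≡7, 15^9≡31, 15^10≡21, 15^11≡19, 15^12≡26, 15^13≡20, 15^14≡4, 15^15≡23, 15^16≡12, 15^17≡32, 15^18≡36, 15^19≡22, 15^20≡34, 15^21≡29, 15^22≡28, 15^23≡13, 15^24≡10, 15^25≡2, 15^26≡30, 15^27≡6, 15^28≡16, 15^29≡18, 15^30≡11, 15^31≡17, 15^32≡33, 15^33≡14, 15^34≡25, 15^35≡5, 15^36≡1. Order = 36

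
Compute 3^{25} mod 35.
3

Using successive squaring:
Binary expansion of 25: 11001
Powers of 3 mod 35 (each is the square of the previous):
  3^1 ≡ 3 (mod 35)
  3^2 ≡ 3² = 9 ≡ 9 (mod 35)
  3^4 ≡ 9² = 81 ≡ 11 (mod 35)
  3^8 ≡ 11² = 121 ≡ 16 (mod 35)
  3^16 ≡ 16² = 256 ≡ 11 (mod 35)
25 = 16 + 8 + 1, so 3^25 = 3^16 × 3^8 × 3^1 ≡ 11 × 16 × 3 (mod 35)
Multiplying step by step:
  11 × 16 = 176 ≡ 1 (mod 35)
  1 × 3 = 3 ≡ 3 (mod 35)
Result: 3^25 ≡ 3 (mod 35)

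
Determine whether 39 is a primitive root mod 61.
p - 1 = 60 has prime divisors 2, 3, 5. Check 39^(60/q) mod 61 for each: 39^(60/2) = 39^30 ≡ 1, 39^(60/3) = 39^20 ≡ 47, 39^(60/5) = 39^12 ≡ 9 (mod 61). Since 39^30 ≡ 1 (mod 61), the order of 39 divides 30 (in fact the order is 30) ≠ 60, so it is not a primitive root.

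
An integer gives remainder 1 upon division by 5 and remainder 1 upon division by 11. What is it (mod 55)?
M = 5 × 11 = 55. M₁ = 11, y₁ ≡ 1 (mod 5). M₂ = 5, y₂ ≡ 9 (mod 11). y = 1×11×1 + 1×5×9 ≡ 1 (mod 55). The smallest positive such number is 1.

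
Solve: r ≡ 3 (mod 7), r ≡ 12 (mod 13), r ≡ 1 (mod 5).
M = 7 × 13 × 5 = 455. M₁ = 65, y₁ ≡ 4 (mod 7). M₂ = 35, y₂ ≡ 3 (mod 13). M₃ = 91, y₃ ≡ 1 (mod 5). r = 3×65×4 + 12×35×3 + 1×91×1 ≡ 311 (mod 455)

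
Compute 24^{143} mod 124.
52

Using successive squaring:
Binary expansion of 143: 10001111
Powers of 24 mod 124 (each is the square of the previous):
  24^1 ≡ 24 (mod 124)
  24^2 ≡ 24² = 576 ≡ 80 (mod 124)
  24^4 ≡ 80² = 6400 ≡ 76 (mod 124)
  24^8 ≡ 76² = 5776 ≡ 72 (mod 124)
  24^16 ≡ 72² = 5184 ≡ 100 (mod 124)
  24^32 ≡ 100² = 10000 ≡ 80 (mod 124)
  24^64 ≡ 80² = 6400 ≡ 76 (mod 124)
  24^128 ≡ 76² = 5776 ≡ 72 (mod 124)
143 = 128 + 8 + 4 + 2 + 1, so 24^143 = 24^128 × 24^8 × 24^4 × 24^2 × 24^1 ≡ 72 × 72 × 76 × 80 × 24 (mod 124)
Multiplying step by step:
  72 × 72 = 5184 ≡ 100 (mod 124)
  100 × 76 = 7600 ≡ 36 (mod 124)
  36 × 80 = 2880 ≡ 28 (mod 124)
  28 × 24 = 672 ≡ 52 (mod 124)
Result: 24^143 ≡ 52 (mod 124)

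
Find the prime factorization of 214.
2 × 107

Divide by primes starting from smallest:
214 ÷ 2 = 107
107 ÷ 107 = 1

214 = 2 × 107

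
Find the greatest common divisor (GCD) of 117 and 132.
3

Using the Euclidean algorithm:
117 = 0 × 132 + 117
132 = 1 × 117 + 15
117 = 7 × 15 + 12
15 = 1 × 12 + 3
12 = 4 × 3 + 0

GCD(117, 132) = 3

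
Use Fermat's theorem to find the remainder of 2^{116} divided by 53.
15

By Fermat's Little Theorem, a^(p-1) ≡ 1 (mod p) for prime p and gcd(a, p) = 1
Here p = 53, so 2^52 ≡ 1 (mod 53)
We can reduce the exponent: 116 mod 52 = 12
So 2^116 ≡ 2^12 (mod 53)
Computing: 2^12 mod 53 = 15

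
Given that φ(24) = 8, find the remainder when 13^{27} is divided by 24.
By Euler: 13^{8} ≡ 1 (mod 24) since gcd(13, 24) = 1. 27 = 3×8 + 3. So 13^{27} ≡ 13^{3} ≡ 13 (mod 24)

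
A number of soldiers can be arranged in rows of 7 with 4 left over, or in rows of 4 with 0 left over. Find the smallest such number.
M = 7 × 4 = 28. M₁ = 4, y₁ ≡ 2 (mod 7). M₂ = 7, y₂ ≡ 3 (mod 4). z = 4×4×2 + 0×7×3 ≡ 4 (mod 28). The smallest positive such number is 4.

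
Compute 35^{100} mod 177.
112

Using successive squaring:
Binary expansion of 100: 1100100
Powers of 35 mod 177 (each is the square of the previous):
  35^1 ≡ 35 (mod 177)
  35^2 ≡ 35² = 1225 ≡ 163 (mod 177)
  35^4 ≡ 163² = 26569 ≡ 19 (mod 177)
  35^8 ≡ 19² = 361 ≡ 7 (mod 177)
  35^16 ≡ 7² = 49 ≡ 49 (mod 177)
  35^32 ≡ 49² = 2401 ≡ 100 (mod 177)
  35^64 ≡ 100² = 10000 ≡ 88 (mod 177)
100 = 64 + 32 + 4, so 35^100 = 35^64 × 35^32 × 35^4 ≡ 88 × 100 × 19 (mod 177)
Multiplying step by step:
  88 × 100 = 8800 ≡ 127 (mod 177)
  127 × 19 = 2413 ≡ 112 (mod 177)
Result: 35^100 ≡ 112 (mod 177)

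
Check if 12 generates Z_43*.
p - 1 = 42 has prime divisors 2, 3, 7. Check 12^(42/q) mod 43 for each: 12^(42/2) = 12^21 ≡ 42, 12^(42/3) = 12^14 ≡ 36, 12^(42/7) = 12^6 ≡ 21 (mod 43). None of these is 1, so 12 has order 42 = φ(43), so it is a primitive root mod 43.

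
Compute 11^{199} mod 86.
41

Using successive squaring:
Binary expansion of 199: 11000111
Powers of 11 mod 86 (each is the square of the previous):
  11^1 ≡ 11 (mod 86)
  11^2 ≡ 11² = 121 ≡ 35 (mod 86)
  11^4 ≡ 35² = 1225 ≡ 21 (mod 86)
  11^8 ≡ 21² = 441 ≡ 11 (mod 86)
  11^16 ≡ 11² = 121 ≡ 35 (mod 86)
  11^32 ≡ 35² = 1225 ≡ 21 (mod 86)
  11^64 ≡ 21² = 441 ≡ 11 (mod 86)
  11^128 ≡ 11² = 121 ≡ 35 (mod 86)
199 = 128 + 64 + 4 + 2 + 1, so 11^199 = 11^128 × 11^64 × 11^4 × 11^2 × 11^1 ≡ 35 × 11 × 21 × 35 × 11 (mod 86)
Multiplying step by step:
  35 × 11 = 385 ≡ 41 (mod 86)
  41 × 21 = 861 ≡ 1 (mod 86)
  1 × 35 = 35 ≡ 35 (mod 86)
  35 × 11 = 385 ≡ 41 (mod 86)
Result: 11^199 ≡ 41 (mod 86)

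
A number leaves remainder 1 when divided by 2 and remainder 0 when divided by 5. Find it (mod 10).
M = 2 × 5 = 10. M₁ = 5, y₁ ≡ 1 (mod 2). M₂ = 2, y₂ ≡ 3 (mod 5). m = 1×5×1 + 0×2×3 ≡ 5 (mod 10)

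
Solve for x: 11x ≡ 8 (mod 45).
13

Since gcd(11, 45) = 1 divides 8, a solution exists.
Multiply both sides by the inverse of 11 mod 45:
  11^(-1) mod 45 = 41
  x ≡ 41 × 8 ≡ 328 ≡ 13 (mod 45)
Verification: 11 × 13 = 143 = 3 × 45 + 8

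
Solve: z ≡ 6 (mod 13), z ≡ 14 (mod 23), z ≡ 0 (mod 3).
M = 13 × 23 × 3 = 897. M₁ = 69, y₁ ≡ 10 (mod 13). M₂ = 39, y₂ ≡ 13 (mod 23). M₃ = 299, y₃ ≡ 2 (mod 3). z = 6×69×10 + 14×39×13 + 0×299×2 ≡ 474 (mod 897)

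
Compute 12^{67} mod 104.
64

Using successive squaring:
Binary expansion of 67: 1000011
Powers of 12 mod 104 (each is the square of the previous):
  12^1 ≡ 12 (mod 104)
  12^2 ≡ 12² = 144 ≡ 40 (mod 104)
  12^4 ≡ 40² = 1600 ≡ 40 (mod 104)
  12^8 ≡ 40² = 1600 ≡ 40 (mod 104)
  12^16 ≡ 40² = 1600 ≡ 40 (mod 104)
  12^32 ≡ 40² = 1600 ≡ 40 (mod 104)
  12^64 ≡ 40² = 1600 ≡ 40 (mod 104)
67 = 64 + 2 + 1, so 12^67 = 12^64 × 12^2 × 12^1 ≡ 40 × 40 × 12 (mod 104)
Multiplying step by step:
  40 × 40 = 1600 ≡ 40 (mod 104)
  40 × 12 = 480 ≡ 64 (mod 104)
Result: 12^67 ≡ 64 (mod 104)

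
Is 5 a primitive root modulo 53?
p - 1 = 52 has prime divisors 2, 13. Check 5^(52/q) mod 53 for each: 5^(52/2) = 5^26 ≡ 52, 5^(52/13) = 5^4 ≡ 42 (mod 53). None of these is 1, so 5 has order 52 = φ(53), so it is a primitive root mod 53.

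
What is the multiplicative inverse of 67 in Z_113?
27

Using Extended Euclidean Algorithm:
gcd(67, 113) = 1
Bezout coefficients: 67 × 27 + 113 × -16 = 1
So 67 × 27 ≡ 1 (mod 113)
The inverse is 27 mod 113 = 27
Verification: 67 × 27 = 1809 = 16 × 113 + 1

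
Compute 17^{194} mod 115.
49

Using successive squaring:
Binary expansion of 194: 11000010
Powers of 17 mod 115 (each is the square of the previous):
  17^1 ≡ 17 (mod 115)
  17^2 ≡ 17² = 289 ≡ 59 (mod 115)
  17^4 ≡ 59² = 3481 ≡ 31 (mod 115)
  17^8 ≡ 31² = 961 ≡ 41 (mod 115)
  17^16 ≡ 41² = 1681 ≡ 71 (mod 115)
  17^32 ≡ 71² = 5041 ≡ 96 (mod 115)
  17^64 ≡ 96² = 9216 ≡ 16 (mod 115)
  17^128 ≡ 16² = 256 ≡ 26 (mod 115)
194 = 128 + 64 + 2, so 17^194 = 17^128 × 17^64 × 17^2 ≡ 26 × 16 × 59 (mod 115)
Multiplying step by step:
  26 × 16 = 416 ≡ 71 (mod 115)
  71 × 59 = 4189 ≡ 49 (mod 115)
Result: 17^194 ≡ 49 (mod 115)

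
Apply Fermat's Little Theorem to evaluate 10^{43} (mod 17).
3

By Fermat's Little Theorem, a^(p-1) ≡ 1 (mod p) for prime p and gcd(a, p) = 1
Here p = 17, so 10^16 ≡ 1 (mod 17)
We can reduce the exponent: 43 mod 16 = 11
So 10^43 ≡ 10^11 (mod 17)
Computing: 10^11 mod 17 = 3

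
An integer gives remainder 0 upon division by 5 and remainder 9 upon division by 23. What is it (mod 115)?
M = 5 × 23 = 115. M₁ = 23, y₁ ≡ 2 (mod 5). M₂ = 5, y₂ ≡ 14 (mod 23). x = 0×23×2 + 9×5×14 ≡ 55 (mod 115). The smallest positive such number is 55.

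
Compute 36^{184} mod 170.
86

Using successive squaring:
Binary expansion of 184: 10111000
Powers of 36 mod 170 (each is the square of the previous):
  36^1 ≡ 36 (mod 170)
  36^2 ≡ 36² = 1296 ≡ 106 (mod 170)
  36^4 ≡ 106² = 11236 ≡ 16 (mod 170)
  36^8 ≡ 16² = 256 ≡ 86 (mod 170)
  36^16 ≡ 86² = 7396 ≡ 86 (mod 170)
  36^32 ≡ 86² = 7396 ≡ 86 (mod 170)
  36^64 ≡ 86² = 7396 ≡ 86 (mod 170)
  36^128 ≡ 86² = 7396 ≡ 86 (mod 170)
184 = 128 + 32 + 16 + 8, so 36^184 = 36^128 × 36^32 × 36^16 × 36^8 ≡ 86 × 86 × 86 × 86 (mod 170)
Multiplying step by step:
  86 × 86 = 7396 ≡ 86 (mod 170)
  86 × 86 = 7396 ≡ 86 (mod 170)
  86 × 86 = 7396 ≡ 86 (mod 170)
Result: 36^184 ≡ 86 (mod 170)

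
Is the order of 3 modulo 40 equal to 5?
No, the actual order is 4, not 5.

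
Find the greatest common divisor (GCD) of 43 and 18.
1

Using the Euclidean algorithm:
43 = 2 × 18 + 7
18 = 2 × 7 + 4
7 = 1 × 4 + 3
4 = 1 × 3 + 1
3 = 3 × 1 + 0

GCD(43, 18) = 1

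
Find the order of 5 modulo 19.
Powers of 5 mod 19: 5^1≡5, 5^2≡6, 5^3≡11, 5^4≡17, 5^5≡9, 5^6≡7, 5^7≡16, 5^8≡4, 5^9≡1. Order = 9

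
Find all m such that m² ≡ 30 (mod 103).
The square roots of 30 mod 103 are 66 and 37. Verify: 66² = 4356 ≡ 30 (mod 103)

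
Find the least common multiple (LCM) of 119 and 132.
15708

First find GCD(119, 132) using the Euclidean algorithm:
119 = 0 × 132 + 119
132 = 1 × 119 + 13
119 = 9 × 13 + 2
13 = 6 × 2 + 1
2 = 2 × 1 + 0
GCD(119, 132) = 1

LCM formula: LCM(a, b) = (a × b) / GCD(a, b)
LCM(119, 132) = (119 × 132) / 1
LCM(119, 132) = 15708 / 1
LCM(119, 132) = 15708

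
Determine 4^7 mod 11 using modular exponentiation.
7 = 4 + 2 + 1 (binary 111). Repeated squaring mod 11: 4^1 ≡ 4; 4^2 ≡ 4² = 16 ≡ 5; 4^4 ≡ 5² = 25 ≡ 3. Multiply: 4^7 = 4^4 × 4^2 × 4^1 ≡ 3 × 5 × 4 (mod 11): 3 × 5 = 15 ≡ 4; 4 × 4 = 16 ≡ 5. So 4^7 ≡ 5 (mod 11).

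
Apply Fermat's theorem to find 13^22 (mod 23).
By Fermat's Little Theorem, 13^{22} ≡ 1 (mod 23) since 23 is prime and gcd(13, 23) = 1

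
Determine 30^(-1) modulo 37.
30^(-1) ≡ 21 (mod 37). Verification: 30 × 21 = 630 ≡ 1 (mod 37)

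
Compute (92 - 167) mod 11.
2

(92 - 167) = -75
-75 mod 11 = 2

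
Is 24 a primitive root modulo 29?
No

To verify, check if 24^(28/q) ≢ 1 (mod 29) for each prime divisor q of 28
Divisors of 28 = 28: [1, 2, 4, 7, 14, 28]
  24^(28/2) = 24^14 ≡ 1 (mod 29)
  24^(28/7) = 24^4 ≡ 16 (mod 29)
Conclusion: 24 is not a primitive root modulo 29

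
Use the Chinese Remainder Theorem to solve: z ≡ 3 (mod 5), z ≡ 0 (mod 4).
M = 5 × 4 = 20. M₁ = 4, y₁ ≡ 4 (mod 5). M₂ = 5, y₂ ≡ 1 (mod 4). z = 3×4×4 + 0×5×1 ≡ 8 (mod 20)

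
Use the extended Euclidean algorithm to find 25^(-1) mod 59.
Extended GCD: 25(26) + 59(-11) = 1. So 25^(-1) ≡ 26 ≡ 26 (mod 59). Verify: 25 × 26 = 650 ≡ 1 (mod 59)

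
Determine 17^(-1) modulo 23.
17^(-1) ≡ 19 (mod 23). Verification: 17 × 19 = 323 ≡ 1 (mod 23)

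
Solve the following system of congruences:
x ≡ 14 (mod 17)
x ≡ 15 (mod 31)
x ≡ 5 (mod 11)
4944

Using the Chinese Remainder Theorem:
M = product of moduli = 5797
For equation 1: M_1 = 341, 341 ≡ 1 (mod 17), inverse of 341 mod 17 is 1 (check: 1 × 1 = 1 ≡ 1 (mod 17))
For equation 2: M_2 = 187, 187 ≡ 1 (mod 31), inverse of 187 mod 31 is 1 (check: 1 × 1 = 1 ≡ 1 (mod 31))
For equation 3: M_3 = 527, 527 ≡ 10 (mod 11), inverse of 527 mod 11 is 10 (check: 10 × 10 = 100 ≡ 1 (mod 11))
Combine: x ≡ Σ r_i×M_i×(M_i⁻¹ mod m_i) = 14×341×1 + 15×187×1 + 5×527×10 = 4774 + 2805 + 26350 = 33929
33929 mod 5797 = 4944
x ≡ 4944 (mod 5797)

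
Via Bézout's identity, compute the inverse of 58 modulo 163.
Extended GCD: 58(-59) + 163(21) = 1. So 58^(-1) ≡ 104 ≡ 104 (mod 163). Verify: 58 × 104 = 6032 ≡ 1 (mod 163)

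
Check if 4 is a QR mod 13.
By Euler's criterion: 4^{6} ≡ 1 (mod 13). Since this equals 1, 4 is a QR.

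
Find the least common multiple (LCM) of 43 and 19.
817

First find GCD(43, 19) using the Euclidean algorithm:
43 = 2 × 19 + 5
19 = 3 × 5 + 4
5 = 1 × 4 + 1
4 = 4 × 1 + 0
GCD(43, 19) = 1

LCM formula: LCM(a, b) = (a × b) / GCD(a, b)
LCM(43, 19) = (43 × 19) / 1
LCM(43, 19) = 817 / 1
LCM(43, 19) = 817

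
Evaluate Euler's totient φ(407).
360

Prime factorization: 407 = 11 × 37
Using the formula φ(n) = n × Π(1 - 1/p) for each prime factor p:
φ(407) = 407 × (1 - 1/11) × (1 - 1/37)
φ(407) = 360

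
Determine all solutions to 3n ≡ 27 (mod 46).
9

Since gcd(3, 46) = 1 divides 27, a solution exists.
Multiply both sides by the inverse of 3 mod 46:
  3^(-1) mod 46 = 31
  x ≡ 31 × 27 ≡ 837 ≡ 9 (mod 46)
Verification: 3 × 9 = 27 = 0 × 46 + 27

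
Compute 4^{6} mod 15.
1

Using successive squaring:
Binary expansion of 6: 110
Powers of 4 mod 15 (each is the square of the previous):
  4^1 ≡ 4 (mod 15)
  4^2 ≡ 4² = 16 ≡ 1 (mod 15)
  4^4 ≡ 1² = 1 ≡ 1 (mod 15)
6 = 4 + 2, so 4^6 = 4^4 × 4^2 ≡ 1 × 1 (mod 15)
Multiplying step by step:
  1 × 1 = 1 ≡ 1 (mod 15)
Result: 4^6 ≡ 1 (mod 15)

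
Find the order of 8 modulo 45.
Powers of 8 mod 45: 8^1≡8, 8^2≡19, 8^3≡17, 8^4≡1. Order = 4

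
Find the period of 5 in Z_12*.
Powers of 5 mod 12: 5^1≡5, 5^2≡1. Order = 2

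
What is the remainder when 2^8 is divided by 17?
8 = 8 (binary 1000). Repeated squaring mod 17: 2^1 ≡ 2; 2^2 ≡ 2² = 4 ≡ 4; 2^4 ≡ 4² = 16 ≡ 16; 2^8 ≡ 16² = 256 ≡ 1. So 2^8 ≡ 1 (mod 17).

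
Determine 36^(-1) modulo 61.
36^(-1) ≡ 39 (mod 61). Verification: 36 × 39 = 1404 ≡ 1 (mod 61)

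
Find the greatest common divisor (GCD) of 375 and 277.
1

Using the Euclidean algorithm:
375 = 1 × 277 + 98
277 = 2 × 98 + 81
98 = 1 × 81 + 17
81 = 4 × 17 + 13
17 = 1 × 13 + 4
13 = 3 × 4 + 1
4 = 4 × 1 + 0

GCD(375, 277) = 1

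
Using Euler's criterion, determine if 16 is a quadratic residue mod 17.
By Euler's criterion: 16^{8} ≡ 1 (mod 17). Since this equals 1, 16 is a QR.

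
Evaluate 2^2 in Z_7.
2 = 2 (binary 10). Repeated squaring mod 7: 2^1 ≡ 2; 2^2 ≡ 2² = 4 ≡ 4. So 2^2 ≡ 4 (mod 7).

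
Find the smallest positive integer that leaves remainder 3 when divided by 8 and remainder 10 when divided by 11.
M = 8 × 11 = 88. M₁ = 11, y₁ ≡ 3 (mod 8). M₂ = 8, y₂ ≡ 7 (mod 11). y = 3×11×3 + 10×8×7 ≡ 43 (mod 88). The smallest positive such number is 43.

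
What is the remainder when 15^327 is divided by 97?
Using Fermat: 15^{96} ≡ 1 (mod 97). 327 ≡ 39 (mod 96). So 15^{327} ≡ 15^{39} ≡ 19 (mod 97)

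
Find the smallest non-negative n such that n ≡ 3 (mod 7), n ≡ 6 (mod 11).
17

Using the Chinese Remainder Theorem:
M = product of moduli = 77
For equation 1: M_1 = 11, 11 ≡ 4 (mod 7), inverse of 11 mod 7 is 2 (check: 4 × 2 = 8 ≡ 1 (mod 7))
For equation 2: M_2 = 7, 7 ≡ 7 (mod 11), inverse of 7 mod 11 is 8 (check: 7 × 8 = 56 ≡ 1 (mod 11))
Combine: n ≡ Σ r_i×M_i×(M_i⁻¹ mod m_i) = 3×11×2 + 6×7×8 = 66 + 336 = 402
402 mod 77 = 17
n ≡ 17 (mod 77)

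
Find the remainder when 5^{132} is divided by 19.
By Fermat: 5^{18} ≡ 1 (mod 19). 132 = 7×18 + 6. So 5^{132} ≡ 5^{6} ≡ 7 (mod 19)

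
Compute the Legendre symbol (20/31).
(20/31) = 20^{15} mod 31 = 1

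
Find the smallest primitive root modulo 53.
2

A primitive root g modulo p has order p-1 = 52
Prime divisors of 52: [2, 13]
g is a primitive root iff g^(52/q) ≢ 1 (mod 53) for each prime divisor q
Testing small values:
  g = 2: 2^26 ≡ 52, 2^4 ≡ 16 (mod 53) → none is 1, primitive root!
The smallest primitive root is 2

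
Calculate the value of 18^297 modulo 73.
Using Fermat: 18^{72} ≡ 1 (mod 73). 297 ≡ 9 (mod 72). So 18^{297} ≡ 18^{9} ≡ 72 (mod 73)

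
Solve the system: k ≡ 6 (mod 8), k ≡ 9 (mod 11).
M = 8 × 11 = 88. M₁ = 11, y₁ ≡ 3 (mod 8). M₂ = 8, y₂ ≡ 7 (mod 11). k = 6×11×3 + 9×8×7 ≡ 86 (mod 88)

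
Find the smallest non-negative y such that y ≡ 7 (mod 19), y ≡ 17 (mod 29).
539

Using the Chinese Remainder Theorem:
M = product of moduli = 551
For equation 1: M_1 = 29, 29 ≡ 10 (mod 19), inverse of 29 mod 19 is 2 (check: 10 × 2 = 20 ≡ 1 (mod 19))
For equation 2: M_2 = 19, 19 ≡ 19 (mod 29), inverse of 19 mod 29 is 26 (check: 19 × 26 = 494 ≡ 1 (mod 29))
Combine: y ≡ Σ r_i×M_i×(M_i⁻¹ mod m_i) = 7×29×2 + 17×19×26 = 406 + 8398 = 8804
8804 mod 551 = 539
y ≡ 539 (mod 551)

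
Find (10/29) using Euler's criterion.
(10/29) = 10^{14} mod 29 = -1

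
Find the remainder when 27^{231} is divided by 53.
By Fermat: 27^{52} ≡ 1 (mod 53). 231 = 4×52 + 23. So 27^{231} ≡ 27^{23} ≡ 45 (mod 53)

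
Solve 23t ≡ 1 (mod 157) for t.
23^(-1) ≡ 41 (mod 157). Verification: 23 × 41 = 943 ≡ 1 (mod 157)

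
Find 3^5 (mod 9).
5 = 4 + 1 (binary 101). Repeated squaring mod 9: 3^1 ≡ 3; 3^2 ≡ 3² = 9 ≡ 0; 3^4 ≡ 0² = 0 ≡ 0. Multiply: 3^5 = 3^4 × 3^1 ≡ 0 × 3 (mod 9): 0 × 3 = 0 ≡ 0. So 3^5 ≡ 0 (mod 9).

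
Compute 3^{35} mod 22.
1

Using successive squaring:
Binary expansion of 35: 100011
Powers of 3 mod 22 (each is the square of the previous):
  3^1 ≡ 3 (mod 22)
  3^2 ≡ 3² = 9 ≡ 9 (mod 22)
  3^4 ≡ 9² = 81 ≡ 15 (mod 22)
  3^8 ≡ 15² = 225 ≡ 5 (mod 22)
  3^16 ≡ 5² = 25 ≡ 3 (mod 22)
  3^32 ≡ 3² = 9 ≡ 9 (mod 22)
35 = 32 + 2 + 1, so 3^35 = 3^32 × 3^2 × 3^1 ≡ 9 × 9 × 3 (mod 22)
Multiplying step by step:
  9 × 9 = 81 ≡ 15 (mod 22)
  15 × 3 = 45 ≡ 1 (mod 22)
Result: 3^35 ≡ 1 (mod 22)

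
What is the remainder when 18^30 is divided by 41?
Using repeated squaring. 30 = 16 + 8 + 4 + 2 (binary 11110). Repeated squaring mod 41: 18^1 ≡ 18; 18^2 ≡ 18² = 324 ≡ 37; 18^4 ≡ 37² = 1369 ≡ 16; 18^8 ≡ 16² = 256 ≡ 10; 18^16 ≡ 10² = 100 ≡ 18. Multiply: 18^30 = 18^16 × 18^8 × 18^4 × 18^2 ≡ 18 × 10 × 16 × 37 (mod 41): 18 × 10 = 180 ≡ 16; 16 × 16 = 256 ≡ 10; 10 × 37 = 370 ≡ 1. So 18^30 ≡ 1 (mod 41).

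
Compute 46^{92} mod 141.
1

Using successive squaring:
Binary expansion of 92: 1011100
Powers of 46 mod 141 (each is the square of the previous):
  46^1 ≡ 46 (mod 141)
  46^2 ≡ 46² = 2116 ≡ 1 (mod 141)
  46^4 ≡ 1² = 1 ≡ 1 (mod 141)
  46^8 ≡ 1² = 1 ≡ 1 (mod 141)
  46^16 ≡ 1² = 1 ≡ 1 (mod 141)
  46^32 ≡ 1² = 1 ≡ 1 (mod 141)
  46^64 ≡ 1² = 1 ≡ 1 (mod 141)
92 = 64 + 16 + 8 + 4, so 46^92 = 46^64 × 46^16 × 46^8 × 46^4 ≡ 1 × 1 × 1 × 1 (mod 141)
Multiplying step by step:
  1 × 1 = 1 ≡ 1 (mod 141)
  1 × 1 = 1 ≡ 1 (mod 141)
  1 × 1 = 1 ≡ 1 (mod 141)
Result: 46^92 ≡ 1 (mod 141)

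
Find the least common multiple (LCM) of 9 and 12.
36

First find GCD(9, 12) using the Euclidean algorithm:
9 = 0 × 12 + 9
12 = 1 × 9 + 3
9 = 3 × 3 + 0
GCD(9, 12) = 3

LCM formula: LCM(a, b) = (a × b) / GCD(a, b)
LCM(9, 12) = (9 × 12) / 3
LCM(9, 12) = 108 / 3
LCM(9, 12) = 36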